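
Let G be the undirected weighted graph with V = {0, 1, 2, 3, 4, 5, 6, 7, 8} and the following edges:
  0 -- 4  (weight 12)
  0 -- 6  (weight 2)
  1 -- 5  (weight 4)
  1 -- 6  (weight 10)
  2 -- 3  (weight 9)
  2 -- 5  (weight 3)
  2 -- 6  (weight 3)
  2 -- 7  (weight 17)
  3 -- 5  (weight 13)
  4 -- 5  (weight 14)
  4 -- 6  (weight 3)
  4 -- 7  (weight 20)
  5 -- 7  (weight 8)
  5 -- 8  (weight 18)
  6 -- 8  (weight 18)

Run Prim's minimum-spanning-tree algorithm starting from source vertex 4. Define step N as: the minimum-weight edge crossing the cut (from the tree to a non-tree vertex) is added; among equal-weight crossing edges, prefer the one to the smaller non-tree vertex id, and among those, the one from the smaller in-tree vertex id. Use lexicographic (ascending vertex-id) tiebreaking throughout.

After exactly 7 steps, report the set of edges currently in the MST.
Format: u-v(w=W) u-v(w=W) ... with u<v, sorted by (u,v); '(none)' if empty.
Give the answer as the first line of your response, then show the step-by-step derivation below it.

0-6(w=2) 1-5(w=4) 2-3(w=9) 2-5(w=3) 2-6(w=3) 4-6(w=3) 5-7(w=8)

step 1: add edge 4-6 (w=3); MST = {4-6(w=3)}
step 2: add edge 0-6 (w=2); MST = {0-6(w=2) 4-6(w=3)}
step 3: add edge 2-6 (w=3); MST = {0-6(w=2) 2-6(w=3) 4-6(w=3)}
step 4: add edge 2-5 (w=3); MST = {0-6(w=2) 2-5(w=3) 2-6(w=3) 4-6(w=3)}
step 5: add edge 1-5 (w=4); MST = {0-6(w=2) 1-5(w=4) 2-5(w=3) 2-6(w=3) 4-6(w=3)}
step 6: add edge 5-7 (w=8); MST = {0-6(w=2) 1-5(w=4) 2-5(w=3) 2-6(w=3) 4-6(w=3) 5-7(w=8)}
step 7: add edge 2-3 (w=9); MST = {0-6(w=2) 1-5(w=4) 2-3(w=9) 2-5(w=3) 2-6(w=3) 4-6(w=3) 5-7(w=8)}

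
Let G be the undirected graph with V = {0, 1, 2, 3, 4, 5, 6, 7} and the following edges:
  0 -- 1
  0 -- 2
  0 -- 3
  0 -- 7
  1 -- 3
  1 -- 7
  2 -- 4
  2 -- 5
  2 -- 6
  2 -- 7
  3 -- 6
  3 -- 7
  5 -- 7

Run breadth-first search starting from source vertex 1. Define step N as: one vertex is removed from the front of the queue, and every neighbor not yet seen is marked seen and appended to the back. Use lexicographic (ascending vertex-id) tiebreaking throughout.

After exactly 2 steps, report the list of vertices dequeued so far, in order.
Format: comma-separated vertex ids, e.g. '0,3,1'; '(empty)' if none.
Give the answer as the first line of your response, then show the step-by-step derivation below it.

1,0

step 1: dequeue 1; queue=[0,3,7]; order=1
step 2: dequeue 0; queue=[3,7,2]; order=1,0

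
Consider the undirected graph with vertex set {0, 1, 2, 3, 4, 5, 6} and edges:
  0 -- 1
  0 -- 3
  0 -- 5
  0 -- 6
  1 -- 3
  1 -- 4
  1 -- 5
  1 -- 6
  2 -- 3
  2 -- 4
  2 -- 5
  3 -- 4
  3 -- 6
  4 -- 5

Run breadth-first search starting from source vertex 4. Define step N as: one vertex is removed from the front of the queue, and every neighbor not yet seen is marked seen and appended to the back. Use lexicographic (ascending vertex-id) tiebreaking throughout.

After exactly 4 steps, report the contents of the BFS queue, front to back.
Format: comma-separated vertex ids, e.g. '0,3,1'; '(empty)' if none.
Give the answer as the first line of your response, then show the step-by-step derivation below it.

5,0,6

step 1: dequeue 4; queue=[1,2,3,5]; order=4
step 2: dequeue 1; queue=[2,3,5,0,6]; order=4,1
step 3: dequeue 2; queue=[3,5,0,6]; order=4,1,2
step 4: dequeue 3; queue=[5,0,6]; order=4,1,2,3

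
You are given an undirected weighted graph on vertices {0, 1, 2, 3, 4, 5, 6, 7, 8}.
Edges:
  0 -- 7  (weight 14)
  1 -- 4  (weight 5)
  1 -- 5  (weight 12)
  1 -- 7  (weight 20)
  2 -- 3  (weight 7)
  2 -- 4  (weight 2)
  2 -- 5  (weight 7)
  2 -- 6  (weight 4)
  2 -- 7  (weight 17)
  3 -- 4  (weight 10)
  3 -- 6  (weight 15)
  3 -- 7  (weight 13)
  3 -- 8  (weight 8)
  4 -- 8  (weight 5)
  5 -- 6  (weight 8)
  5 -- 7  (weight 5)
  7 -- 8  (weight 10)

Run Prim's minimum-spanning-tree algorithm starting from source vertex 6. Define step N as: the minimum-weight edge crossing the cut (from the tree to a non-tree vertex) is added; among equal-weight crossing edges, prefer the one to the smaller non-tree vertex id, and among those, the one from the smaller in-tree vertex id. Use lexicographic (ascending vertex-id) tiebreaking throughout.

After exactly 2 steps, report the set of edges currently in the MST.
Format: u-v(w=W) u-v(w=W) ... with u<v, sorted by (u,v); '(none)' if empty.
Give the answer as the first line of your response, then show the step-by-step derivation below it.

2-4(w=2) 2-6(w=4)

step 1: add edge 2-6 (w=4); MST = {2-6(w=4)}
step 2: add edge 2-4 (w=2); MST = {2-4(w=2) 2-6(w=4)}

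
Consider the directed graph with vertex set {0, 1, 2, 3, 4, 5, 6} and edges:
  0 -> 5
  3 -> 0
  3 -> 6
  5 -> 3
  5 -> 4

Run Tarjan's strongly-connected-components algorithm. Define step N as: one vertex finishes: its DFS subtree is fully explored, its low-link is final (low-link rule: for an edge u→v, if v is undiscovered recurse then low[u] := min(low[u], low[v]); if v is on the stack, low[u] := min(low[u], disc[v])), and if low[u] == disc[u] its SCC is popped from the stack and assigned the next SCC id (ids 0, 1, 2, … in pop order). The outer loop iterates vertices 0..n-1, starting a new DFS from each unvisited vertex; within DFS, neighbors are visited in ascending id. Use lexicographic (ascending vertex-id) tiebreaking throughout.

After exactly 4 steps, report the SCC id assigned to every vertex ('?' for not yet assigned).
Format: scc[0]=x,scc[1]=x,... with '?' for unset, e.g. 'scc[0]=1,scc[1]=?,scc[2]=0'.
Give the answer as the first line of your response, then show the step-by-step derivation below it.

scc[0]=?,scc[1]=?,scc[2]=?,scc[3]=?,scc[4]=1,scc[5]=?,scc[6]=0

step 1: low=(low[0]=0,low[1]=?,low[2]=?,low[3]=0,low[4]=?,low[5]=1,low[6]=3); scc=(scc[0]=?,scc[1]=?,scc[2]=?,scc[3]=?,scc[4]=?,scc[5]=?,scc[6]=0)
step 2: low=(low[0]=0,low[1]=?,low[2]=?,low[3]=0,low[4]=?,low[5]=1,low[6]=3); scc=(scc[0]=?,scc[1]=?,scc[2]=?,scc[3]=?,scc[4]=?,scc[5]=?,scc[6]=0)
step 3: low=(low[0]=0,low[1]=?,low[2]=?,low[3]=0,low[4]=4,low[5]=0,low[6]=3); scc=(scc[0]=?,scc[1]=?,scc[2]=?,scc[3]=?,scc[4]=1,scc[5]=?,scc[6]=0)
step 4: low=(low[0]=0,low[1]=?,low[2]=?,low[3]=0,low[4]=4,low[5]=0,low[6]=3); scc=(scc[0]=?,scc[1]=?,scc[2]=?,scc[3]=?,scc[4]=1,scc[5]=?,scc[6]=0)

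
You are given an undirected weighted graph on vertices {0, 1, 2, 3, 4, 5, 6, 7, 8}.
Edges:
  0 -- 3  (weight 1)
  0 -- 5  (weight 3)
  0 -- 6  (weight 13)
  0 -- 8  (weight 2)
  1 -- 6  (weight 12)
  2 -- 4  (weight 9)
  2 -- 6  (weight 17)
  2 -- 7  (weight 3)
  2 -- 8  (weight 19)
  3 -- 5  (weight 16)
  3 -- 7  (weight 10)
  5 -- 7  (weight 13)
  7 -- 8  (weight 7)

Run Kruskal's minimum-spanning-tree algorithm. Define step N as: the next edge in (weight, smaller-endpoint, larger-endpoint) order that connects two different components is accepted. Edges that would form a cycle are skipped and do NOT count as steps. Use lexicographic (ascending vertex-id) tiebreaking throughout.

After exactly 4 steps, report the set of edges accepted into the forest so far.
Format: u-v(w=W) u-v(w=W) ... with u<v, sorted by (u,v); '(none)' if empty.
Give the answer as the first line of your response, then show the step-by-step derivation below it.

0-3(w=1) 0-5(w=3) 0-8(w=2) 2-7(w=3)

step 1: add edge 0-3 (w=1); MST = {0-3(w=1)}
step 2: add edge 0-8 (w=2); MST = {0-3(w=1) 0-8(w=2)}
step 3: add edge 0-5 (w=3); MST = {0-3(w=1) 0-5(w=3) 0-8(w=2)}
step 4: add edge 2-7 (w=3); MST = {0-3(w=1) 0-5(w=3) 0-8(w=2) 2-7(w=3)}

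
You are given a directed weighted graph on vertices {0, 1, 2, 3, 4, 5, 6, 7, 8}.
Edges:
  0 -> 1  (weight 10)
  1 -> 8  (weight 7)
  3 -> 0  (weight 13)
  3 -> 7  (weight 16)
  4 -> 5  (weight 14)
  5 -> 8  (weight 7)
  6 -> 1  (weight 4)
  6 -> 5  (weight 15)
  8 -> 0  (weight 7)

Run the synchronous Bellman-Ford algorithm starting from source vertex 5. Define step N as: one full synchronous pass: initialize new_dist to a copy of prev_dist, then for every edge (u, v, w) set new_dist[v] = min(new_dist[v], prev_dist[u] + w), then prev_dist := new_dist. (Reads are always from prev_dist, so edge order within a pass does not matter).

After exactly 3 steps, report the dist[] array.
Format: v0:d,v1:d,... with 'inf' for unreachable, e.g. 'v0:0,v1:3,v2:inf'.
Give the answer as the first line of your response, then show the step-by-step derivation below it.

v0:14,v1:24,v2:inf,v3:inf,v4:inf,v5:0,v6:inf,v7:inf,v8:7

step 1: dist = v0:inf,v1:inf,v2:inf,v3:inf,v4:inf,v5:0,v6:inf,v7:inf,v8:7
step 2: dist = v0:14,v1:inf,v2:inf,v3:inf,v4:inf,v5:0,v6:inf,v7:inf,v8:7
step 3: dist = v0:14,v1:24,v2:inf,v3:inf,v4:inf,v5:0,v6:inf,v7:inf,v8:7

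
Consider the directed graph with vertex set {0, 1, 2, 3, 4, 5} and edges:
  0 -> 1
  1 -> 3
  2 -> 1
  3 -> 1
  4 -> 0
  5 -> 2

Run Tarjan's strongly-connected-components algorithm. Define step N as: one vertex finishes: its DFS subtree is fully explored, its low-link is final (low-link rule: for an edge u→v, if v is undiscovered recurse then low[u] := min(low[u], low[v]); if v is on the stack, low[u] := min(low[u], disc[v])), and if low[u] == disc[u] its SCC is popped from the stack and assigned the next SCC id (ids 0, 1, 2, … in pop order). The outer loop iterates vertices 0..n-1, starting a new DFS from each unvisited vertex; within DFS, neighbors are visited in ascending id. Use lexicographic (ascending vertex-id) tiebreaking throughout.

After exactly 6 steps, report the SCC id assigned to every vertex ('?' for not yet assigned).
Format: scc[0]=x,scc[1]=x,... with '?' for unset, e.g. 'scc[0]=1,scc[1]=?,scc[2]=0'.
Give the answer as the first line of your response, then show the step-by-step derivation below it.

scc[0]=1,scc[1]=0,scc[2]=2,scc[3]=0,scc[4]=3,scc[5]=4

step 1: low=(low[0]=0,low[1]=1,low[2]=?,low[3]=1,low[4]=?,low[5]=?); scc=(scc[0]=?,scc[1]=?,scc[2]=?,scc[3]=?,scc[4]=?,scc[5]=?)
step 2: low=(low[0]=0,low[1]=1,low[2]=?,low[3]=1,low[4]=?,low[5]=?); scc=(scc[0]=?,scc[1]=0,scc[2]=?,scc[3]=0,scc[4]=?,scc[5]=?)
step 3: low=(low[0]=0,low[1]=1,low[2]=?,low[3]=1,low[4]=?,low[5]=?); scc=(scc[0]=1,scc[1]=0,scc[2]=?,scc[3]=0,scc[4]=?,scc[5]=?)
step 4: low=(low[0]=0,low[1]=1,low[2]=3,low[3]=1,low[4]=?,low[5]=?); scc=(scc[0]=1,scc[1]=0,scc[2]=2,scc[3]=0,scc[4]=?,scc[5]=?)
step 5: low=(low[0]=0,low[1]=1,low[2]=3,low[3]=1,low[4]=4,low[5]=?); scc=(scc[0]=1,scc[1]=0,scc[2]=2,scc[3]=0,scc[4]=3,scc[5]=?)
step 6: low=(low[0]=0,low[1]=1,low[2]=3,low[3]=1,low[4]=4,low[5]=5); scc=(scc[0]=1,scc[1]=0,scc[2]=2,scc[3]=0,scc[4]=3,scc[5]=4)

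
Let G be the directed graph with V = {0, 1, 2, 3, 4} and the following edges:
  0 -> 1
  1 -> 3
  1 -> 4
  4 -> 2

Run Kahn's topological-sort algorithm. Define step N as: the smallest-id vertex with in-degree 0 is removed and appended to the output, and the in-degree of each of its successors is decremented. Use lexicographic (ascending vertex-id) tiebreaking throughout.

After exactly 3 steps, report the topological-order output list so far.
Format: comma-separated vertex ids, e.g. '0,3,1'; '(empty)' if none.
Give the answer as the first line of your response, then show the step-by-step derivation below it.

0,1,3

step 1: output 0; order=[0]; indeg=(0,0,1,1,1)
step 2: output 1; order=[0,1]; indeg=(0,0,1,0,0)
step 3: output 3; order=[0,1,3]; indeg=(0,0,1,0,0)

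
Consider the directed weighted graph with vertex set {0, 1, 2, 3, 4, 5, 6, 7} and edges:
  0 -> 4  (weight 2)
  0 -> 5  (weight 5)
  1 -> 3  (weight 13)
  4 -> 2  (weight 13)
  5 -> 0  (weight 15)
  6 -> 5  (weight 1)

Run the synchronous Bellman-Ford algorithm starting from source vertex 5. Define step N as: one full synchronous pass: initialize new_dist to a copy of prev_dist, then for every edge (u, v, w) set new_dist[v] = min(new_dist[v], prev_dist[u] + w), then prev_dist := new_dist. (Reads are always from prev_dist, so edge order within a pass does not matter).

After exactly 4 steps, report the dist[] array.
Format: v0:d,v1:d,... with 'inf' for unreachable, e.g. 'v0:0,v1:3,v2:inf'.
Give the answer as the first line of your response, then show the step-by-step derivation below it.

v0:15,v1:inf,v2:30,v3:inf,v4:17,v5:0,v6:inf,v7:inf

step 1: dist = v0:15,v1:inf,v2:inf,v3:inf,v4:inf,v5:0,v6:inf,v7:inf
step 2: dist = v0:15,v1:inf,v2:inf,v3:inf,v4:17,v5:0,v6:inf,v7:inf
step 3: dist = v0:15,v1:inf,v2:30,v3:inf,v4:17,v5:0,v6:inf,v7:inf
step 4: dist = v0:15,v1:inf,v2:30,v3:inf,v4:17,v5:0,v6:inf,v7:inf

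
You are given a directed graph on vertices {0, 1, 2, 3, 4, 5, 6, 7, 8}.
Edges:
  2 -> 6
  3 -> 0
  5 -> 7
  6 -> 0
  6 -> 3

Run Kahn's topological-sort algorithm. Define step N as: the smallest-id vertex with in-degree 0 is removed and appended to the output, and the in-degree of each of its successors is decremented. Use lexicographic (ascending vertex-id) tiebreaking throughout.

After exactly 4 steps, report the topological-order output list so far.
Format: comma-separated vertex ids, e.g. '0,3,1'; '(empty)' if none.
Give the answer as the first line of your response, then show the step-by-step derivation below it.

1,2,4,5

step 1: output 1; order=[1]; indeg=(2,0,0,1,0,0,1,1,0)
step 2: output 2; order=[1,2]; indeg=(2,0,0,1,0,0,0,1,0)
step 3: output 4; order=[1,2,4]; indeg=(2,0,0,1,0,0,0,1,0)
step 4: output 5; order=[1,2,4,5]; indeg=(2,0,0,1,0,0,0,0,0)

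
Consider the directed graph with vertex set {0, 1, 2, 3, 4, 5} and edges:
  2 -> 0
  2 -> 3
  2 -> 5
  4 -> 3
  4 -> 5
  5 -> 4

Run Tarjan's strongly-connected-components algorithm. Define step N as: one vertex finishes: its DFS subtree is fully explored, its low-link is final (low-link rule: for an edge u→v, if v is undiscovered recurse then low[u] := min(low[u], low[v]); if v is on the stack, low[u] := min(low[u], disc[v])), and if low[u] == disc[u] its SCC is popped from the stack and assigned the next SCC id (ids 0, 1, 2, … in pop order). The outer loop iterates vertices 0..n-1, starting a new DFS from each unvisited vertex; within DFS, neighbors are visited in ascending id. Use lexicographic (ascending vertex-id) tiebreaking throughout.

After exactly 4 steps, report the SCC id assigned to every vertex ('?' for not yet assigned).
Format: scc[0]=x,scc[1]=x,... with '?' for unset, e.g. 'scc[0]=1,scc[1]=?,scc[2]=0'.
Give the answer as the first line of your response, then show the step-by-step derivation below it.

scc[0]=0,scc[1]=1,scc[2]=?,scc[3]=2,scc[4]=?,scc[5]=?

step 1: low=(low[0]=0,low[1]=?,low[2]=?,low[3]=?,low[4]=?,low[5]=?); scc=(scc[0]=0,scc[1]=?,scc[2]=?,scc[3]=?,scc[4]=?,scc[5]=?)
step 2: low=(low[0]=0,low[1]=1,low[2]=?,low[3]=?,low[4]=?,low[5]=?); scc=(scc[0]=0,scc[1]=1,scc[2]=?,scc[3]=?,scc[4]=?,scc[5]=?)
step 3: low=(low[0]=0,low[1]=1,low[2]=2,low[3]=3,low[4]=?,low[5]=?); scc=(scc[0]=0,scc[1]=1,scc[2]=?,scc[3]=2,scc[4]=?,scc[5]=?)
step 4: low=(low[0]=0,low[1]=1,low[2]=2,low[3]=3,low[4]=4,low[5]=4); scc=(scc[0]=0,scc[1]=1,scc[2]=?,scc[3]=2,scc[4]=?,scc[5]=?)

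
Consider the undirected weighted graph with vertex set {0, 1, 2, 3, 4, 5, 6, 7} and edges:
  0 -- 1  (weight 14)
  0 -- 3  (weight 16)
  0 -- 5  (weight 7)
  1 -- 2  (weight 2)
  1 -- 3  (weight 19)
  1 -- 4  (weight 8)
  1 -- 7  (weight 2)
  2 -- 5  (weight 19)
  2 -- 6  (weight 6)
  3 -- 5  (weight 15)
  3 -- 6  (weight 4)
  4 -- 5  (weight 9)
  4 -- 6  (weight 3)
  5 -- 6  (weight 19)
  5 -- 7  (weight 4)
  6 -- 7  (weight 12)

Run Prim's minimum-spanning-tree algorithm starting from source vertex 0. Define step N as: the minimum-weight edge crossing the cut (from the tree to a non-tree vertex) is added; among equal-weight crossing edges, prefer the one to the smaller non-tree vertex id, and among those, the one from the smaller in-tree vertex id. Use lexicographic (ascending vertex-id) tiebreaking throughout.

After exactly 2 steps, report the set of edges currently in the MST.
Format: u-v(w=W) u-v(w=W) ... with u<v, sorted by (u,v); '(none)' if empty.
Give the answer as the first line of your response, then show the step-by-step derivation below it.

0-5(w=7) 5-7(w=4)

step 1: add edge 0-5 (w=7); MST = {0-5(w=7)}
step 2: add edge 5-7 (w=4); MST = {0-5(w=7) 5-7(w=4)}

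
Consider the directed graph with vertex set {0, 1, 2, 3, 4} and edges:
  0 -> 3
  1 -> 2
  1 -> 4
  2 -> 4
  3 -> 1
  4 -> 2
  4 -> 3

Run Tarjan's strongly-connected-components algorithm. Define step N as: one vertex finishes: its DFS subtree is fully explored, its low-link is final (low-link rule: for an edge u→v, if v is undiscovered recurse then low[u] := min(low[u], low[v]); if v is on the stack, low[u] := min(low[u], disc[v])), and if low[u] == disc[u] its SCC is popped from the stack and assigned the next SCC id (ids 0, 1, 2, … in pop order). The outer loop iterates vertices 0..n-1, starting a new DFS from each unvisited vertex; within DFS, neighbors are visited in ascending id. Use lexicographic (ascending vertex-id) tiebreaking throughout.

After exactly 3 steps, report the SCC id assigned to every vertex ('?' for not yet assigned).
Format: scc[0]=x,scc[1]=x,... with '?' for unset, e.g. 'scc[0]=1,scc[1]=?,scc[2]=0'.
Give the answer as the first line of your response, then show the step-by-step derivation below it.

scc[0]=?,scc[1]=?,scc[2]=?,scc[3]=?,scc[4]=?

step 1: low=(low[0]=0,low[1]=2,low[2]=3,low[3]=1,low[4]=1); scc=(scc[0]=?,scc[1]=?,scc[2]=?,scc[3]=?,scc[4]=?)
step 2: low=(low[0]=0,low[1]=2,low[2]=1,low[3]=1,low[4]=1); scc=(scc[0]=?,scc[1]=?,scc[2]=?,scc[3]=?,scc[4]=?)
step 3: low=(low[0]=0,low[1]=1,low[2]=1,low[3]=1,low[4]=1); scc=(scc[0]=?,scc[1]=?,scc[2]=?,scc[3]=?,scc[4]=?)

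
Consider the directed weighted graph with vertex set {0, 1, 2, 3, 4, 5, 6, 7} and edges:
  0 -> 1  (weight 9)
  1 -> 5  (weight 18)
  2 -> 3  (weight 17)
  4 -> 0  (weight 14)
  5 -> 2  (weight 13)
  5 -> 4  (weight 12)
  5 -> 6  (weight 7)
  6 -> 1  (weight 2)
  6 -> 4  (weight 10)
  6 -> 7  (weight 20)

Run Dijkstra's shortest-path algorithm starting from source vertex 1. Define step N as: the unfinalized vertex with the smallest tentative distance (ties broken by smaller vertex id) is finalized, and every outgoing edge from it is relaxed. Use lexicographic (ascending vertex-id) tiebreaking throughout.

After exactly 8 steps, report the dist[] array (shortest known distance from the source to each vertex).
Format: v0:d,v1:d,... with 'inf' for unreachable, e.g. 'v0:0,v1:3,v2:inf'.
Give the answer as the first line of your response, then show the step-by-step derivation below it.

v0:44,v1:0,v2:31,v3:48,v4:30,v5:18,v6:25,v7:45

step 1: dist = v0:inf,v1:0,v2:inf,v3:inf,v4:inf,v5:18,v6:inf,v7:inf
step 2: dist = v0:inf,v1:0,v2:31,v3:inf,v4:30,v5:18,v6:25,v7:inf
step 3: dist = v0:inf,v1:0,v2:31,v3:inf,v4:30,v5:18,v6:25,v7:45
step 4: dist = v0:44,v1:0,v2:31,v3:inf,v4:30,v5:18,v6:25,v7:45
step 5: dist = v0:44,v1:0,v2:31,v3:48,v4:30,v5:18,v6:25,v7:45
step 6: dist = v0:44,v1:0,v2:31,v3:48,v4:30,v5:18,v6:25,v7:45
step 7: dist = v0:44,v1:0,v2:31,v3:48,v4:30,v5:18,v6:25,v7:45
step 8: dist = v0:44,v1:0,v2:31,v3:48,v4:30,v5:18,v6:25,v7:45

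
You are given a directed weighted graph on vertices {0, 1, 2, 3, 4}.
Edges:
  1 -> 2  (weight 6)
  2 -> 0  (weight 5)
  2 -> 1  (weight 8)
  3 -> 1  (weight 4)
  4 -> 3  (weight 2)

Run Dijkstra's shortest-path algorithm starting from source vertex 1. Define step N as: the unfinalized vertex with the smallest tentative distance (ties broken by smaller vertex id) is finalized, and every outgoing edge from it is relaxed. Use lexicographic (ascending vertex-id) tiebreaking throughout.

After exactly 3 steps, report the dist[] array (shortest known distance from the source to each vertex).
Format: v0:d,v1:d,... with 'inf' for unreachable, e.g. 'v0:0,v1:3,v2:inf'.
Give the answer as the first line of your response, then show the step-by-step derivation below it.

v0:11,v1:0,v2:6,v3:inf,v4:inf

step 1: dist = v0:inf,v1:0,v2:6,v3:inf,v4:inf
step 2: dist = v0:11,v1:0,v2:6,v3:inf,v4:inf
step 3: dist = v0:11,v1:0,v2:6,v3:inf,v4:inf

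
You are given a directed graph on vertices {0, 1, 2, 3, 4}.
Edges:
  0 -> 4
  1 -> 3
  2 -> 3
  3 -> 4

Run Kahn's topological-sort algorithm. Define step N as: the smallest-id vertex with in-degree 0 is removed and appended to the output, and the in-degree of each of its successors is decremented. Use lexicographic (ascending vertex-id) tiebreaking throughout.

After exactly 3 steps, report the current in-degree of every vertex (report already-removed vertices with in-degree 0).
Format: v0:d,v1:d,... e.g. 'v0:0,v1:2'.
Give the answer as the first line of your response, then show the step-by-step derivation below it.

v0:0,v1:0,v2:0,v3:0,v4:1

step 1: output 0; order=[0]; indeg=(0,0,0,2,1)
step 2: output 1; order=[0,1]; indeg=(0,0,0,1,1)
step 3: output 2; order=[0,1,2]; indeg=(0,0,0,0,1)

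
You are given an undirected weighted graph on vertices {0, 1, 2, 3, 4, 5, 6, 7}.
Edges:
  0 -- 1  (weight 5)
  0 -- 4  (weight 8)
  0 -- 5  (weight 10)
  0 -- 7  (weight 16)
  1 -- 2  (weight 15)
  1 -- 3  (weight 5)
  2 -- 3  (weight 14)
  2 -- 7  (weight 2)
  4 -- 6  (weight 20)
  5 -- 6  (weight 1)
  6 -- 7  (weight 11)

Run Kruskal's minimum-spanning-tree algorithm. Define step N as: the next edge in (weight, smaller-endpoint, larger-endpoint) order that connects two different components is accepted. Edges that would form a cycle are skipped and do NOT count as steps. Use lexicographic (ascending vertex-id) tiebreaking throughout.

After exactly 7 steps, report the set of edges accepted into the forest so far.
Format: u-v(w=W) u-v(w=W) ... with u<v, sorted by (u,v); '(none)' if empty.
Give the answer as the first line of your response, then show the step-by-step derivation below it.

0-1(w=5) 0-4(w=8) 0-5(w=10) 1-3(w=5) 2-7(w=2) 5-6(w=1) 6-7(w=11)

step 1: add edge 5-6 (w=1); MST = {5-6(w=1)}
step 2: add edge 2-7 (w=2); MST = {2-7(w=2) 5-6(w=1)}
step 3: add edge 0-1 (w=5); MST = {0-1(w=5) 2-7(w=2) 5-6(w=1)}
step 4: add edge 1-3 (w=5); MST = {0-1(w=5) 1-3(w=5) 2-7(w=2) 5-6(w=1)}
step 5: add edge 0-4 (w=8); MST = {0-1(w=5) 0-4(w=8) 1-3(w=5) 2-7(w=2) 5-6(w=1)}
step 6: add edge 0-5 (w=10); MST = {0-1(w=5) 0-4(w=8) 0-5(w=10) 1-3(w=5) 2-7(w=2) 5-6(w=1)}
step 7: add edge 6-7 (w=11); MST = {0-1(w=5) 0-4(w=8) 0-5(w=10) 1-3(w=5) 2-7(w=2) 5-6(w=1) 6-7(w=11)}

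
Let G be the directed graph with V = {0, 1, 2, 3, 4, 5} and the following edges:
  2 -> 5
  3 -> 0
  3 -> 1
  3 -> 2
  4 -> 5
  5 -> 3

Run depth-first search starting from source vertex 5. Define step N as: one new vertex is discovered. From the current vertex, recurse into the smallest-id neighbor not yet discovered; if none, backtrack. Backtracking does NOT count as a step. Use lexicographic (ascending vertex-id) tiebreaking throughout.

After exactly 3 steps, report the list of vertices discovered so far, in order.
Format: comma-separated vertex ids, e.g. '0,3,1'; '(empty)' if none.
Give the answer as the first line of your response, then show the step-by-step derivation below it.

5,3,0

step 1: discover 5; path=5; order=5
step 2: discover 3; path=5>3; order=5,3
step 3: discover 0; path=5>3>0; order=5,3,0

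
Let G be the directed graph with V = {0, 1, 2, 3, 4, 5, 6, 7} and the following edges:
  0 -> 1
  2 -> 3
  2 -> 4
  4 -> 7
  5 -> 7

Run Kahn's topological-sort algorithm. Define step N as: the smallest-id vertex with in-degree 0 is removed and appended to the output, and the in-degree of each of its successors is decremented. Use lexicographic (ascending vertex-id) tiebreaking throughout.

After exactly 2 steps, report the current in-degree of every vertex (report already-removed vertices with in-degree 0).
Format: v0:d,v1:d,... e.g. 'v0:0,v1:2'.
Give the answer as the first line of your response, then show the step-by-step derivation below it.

v0:0,v1:0,v2:0,v3:1,v4:1,v5:0,v6:0,v7:2

step 1: output 0; order=[0]; indeg=(0,0,0,1,1,0,0,2)
step 2: output 1; order=[0,1]; indeg=(0,0,0,1,1,0,0,2)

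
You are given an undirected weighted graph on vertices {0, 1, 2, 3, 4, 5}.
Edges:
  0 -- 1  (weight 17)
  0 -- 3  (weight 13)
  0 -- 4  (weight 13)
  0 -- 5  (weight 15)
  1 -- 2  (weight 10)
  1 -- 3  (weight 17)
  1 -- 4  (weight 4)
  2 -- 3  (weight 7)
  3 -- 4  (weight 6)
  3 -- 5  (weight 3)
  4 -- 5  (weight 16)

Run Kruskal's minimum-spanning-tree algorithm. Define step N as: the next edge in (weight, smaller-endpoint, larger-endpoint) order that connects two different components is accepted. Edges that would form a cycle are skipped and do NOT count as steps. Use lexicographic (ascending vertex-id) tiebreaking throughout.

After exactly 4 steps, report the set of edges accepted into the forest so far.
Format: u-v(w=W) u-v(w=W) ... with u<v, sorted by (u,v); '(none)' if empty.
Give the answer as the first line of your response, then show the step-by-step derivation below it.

1-4(w=4) 2-3(w=7) 3-4(w=6) 3-5(w=3)

step 1: add edge 3-5 (w=3); MST = {3-5(w=3)}
step 2: add edge 1-4 (w=4); MST = {1-4(w=4) 3-5(w=3)}
step 3: add edge 3-4 (w=6); MST = {1-4(w=4) 3-4(w=6) 3-5(w=3)}
step 4: add edge 2-3 (w=7); MST = {1-4(w=4) 2-3(w=7) 3-4(w=6) 3-5(w=3)}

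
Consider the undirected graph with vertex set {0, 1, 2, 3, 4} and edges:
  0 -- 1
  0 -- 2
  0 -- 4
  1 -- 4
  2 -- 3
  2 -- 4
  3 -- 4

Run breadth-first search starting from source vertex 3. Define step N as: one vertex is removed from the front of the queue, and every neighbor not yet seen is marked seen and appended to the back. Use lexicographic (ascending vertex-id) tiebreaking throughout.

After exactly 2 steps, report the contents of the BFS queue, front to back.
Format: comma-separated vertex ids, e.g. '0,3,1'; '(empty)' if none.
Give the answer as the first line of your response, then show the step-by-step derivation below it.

4,0

step 1: dequeue 3; queue=[2,4]; order=3
step 2: dequeue 2; queue=[4,0]; order=3,2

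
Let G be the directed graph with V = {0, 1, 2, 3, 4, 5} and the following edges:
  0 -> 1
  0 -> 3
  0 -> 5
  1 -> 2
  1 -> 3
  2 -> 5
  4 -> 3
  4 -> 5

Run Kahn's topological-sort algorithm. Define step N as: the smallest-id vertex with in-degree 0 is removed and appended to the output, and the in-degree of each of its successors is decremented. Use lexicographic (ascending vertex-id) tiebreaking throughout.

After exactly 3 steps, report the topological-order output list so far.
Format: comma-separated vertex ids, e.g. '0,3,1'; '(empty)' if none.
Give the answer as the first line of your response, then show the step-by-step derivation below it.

0,1,2

step 1: output 0; order=[0]; indeg=(0,0,1,2,0,2)
step 2: output 1; order=[0,1]; indeg=(0,0,0,1,0,2)
step 3: output 2; order=[0,1,2]; indeg=(0,0,0,1,0,1)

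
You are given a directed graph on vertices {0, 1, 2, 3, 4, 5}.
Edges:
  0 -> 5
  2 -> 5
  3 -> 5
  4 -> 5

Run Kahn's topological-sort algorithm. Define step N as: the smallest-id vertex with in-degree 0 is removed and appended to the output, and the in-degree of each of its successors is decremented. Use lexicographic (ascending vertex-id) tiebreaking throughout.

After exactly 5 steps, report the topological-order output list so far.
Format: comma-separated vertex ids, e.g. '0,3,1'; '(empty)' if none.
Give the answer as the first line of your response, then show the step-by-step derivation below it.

0,1,2,3,4

step 1: output 0; order=[0]; indeg=(0,0,0,0,0,3)
step 2: output 1; order=[0,1]; indeg=(0,0,0,0,0,3)
step 3: output 2; order=[0,1,2]; indeg=(0,0,0,0,0,2)
step 4: output 3; order=[0,1,2,3]; indeg=(0,0,0,0,0,1)
step 5: output 4; order=[0,1,2,3,4]; indeg=(0,0,0,0,0,0)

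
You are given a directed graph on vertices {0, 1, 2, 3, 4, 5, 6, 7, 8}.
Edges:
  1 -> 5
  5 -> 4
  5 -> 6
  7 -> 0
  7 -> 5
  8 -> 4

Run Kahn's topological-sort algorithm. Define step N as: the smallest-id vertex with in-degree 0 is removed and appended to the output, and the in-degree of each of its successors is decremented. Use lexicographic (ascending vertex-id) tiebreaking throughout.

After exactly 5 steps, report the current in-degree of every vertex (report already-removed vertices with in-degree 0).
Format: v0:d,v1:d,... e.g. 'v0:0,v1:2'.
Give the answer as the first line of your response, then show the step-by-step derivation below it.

v0:0,v1:0,v2:0,v3:0,v4:2,v5:0,v6:1,v7:0,v8:0

step 1: output 1; order=[1]; indeg=(1,0,0,0,2,1,1,0,0)
step 2: output 2; order=[1,2]; indeg=(1,0,0,0,2,1,1,0,0)
step 3: output 3; order=[1,2,3]; indeg=(1,0,0,0,2,1,1,0,0)
step 4: output 7; order=[1,2,3,7]; indeg=(0,0,0,0,2,0,1,0,0)
step 5: output 0; order=[1,2,3,7,0]; indeg=(0,0,0,0,2,0,1,0,0)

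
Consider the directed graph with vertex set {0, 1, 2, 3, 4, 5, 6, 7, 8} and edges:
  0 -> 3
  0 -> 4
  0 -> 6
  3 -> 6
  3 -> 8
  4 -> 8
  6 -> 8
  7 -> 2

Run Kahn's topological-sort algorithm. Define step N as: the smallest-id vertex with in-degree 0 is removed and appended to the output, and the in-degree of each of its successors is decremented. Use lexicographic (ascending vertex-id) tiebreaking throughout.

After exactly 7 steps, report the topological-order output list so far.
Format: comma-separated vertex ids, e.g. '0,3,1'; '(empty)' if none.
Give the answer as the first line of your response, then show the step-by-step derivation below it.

0,1,3,4,5,6,7

step 1: output 0; order=[0]; indeg=(0,0,1,0,0,0,1,0,3)
step 2: output 1; order=[0,1]; indeg=(0,0,1,0,0,0,1,0,3)
step 3: output 3; order=[0,1,3]; indeg=(0,0,1,0,0,0,0,0,2)
step 4: output 4; order=[0,1,3,4]; indeg=(0,0,1,0,0,0,0,0,1)
step 5: output 5; order=[0,1,3,4,5]; indeg=(0,0,1,0,0,0,0,0,1)
step 6: output 6; order=[0,1,3,4,5,6]; indeg=(0,0,1,0,0,0,0,0,0)
step 7: output 7; order=[0,1,3,4,5,6,7]; indeg=(0,0,0,0,0,0,0,0,0)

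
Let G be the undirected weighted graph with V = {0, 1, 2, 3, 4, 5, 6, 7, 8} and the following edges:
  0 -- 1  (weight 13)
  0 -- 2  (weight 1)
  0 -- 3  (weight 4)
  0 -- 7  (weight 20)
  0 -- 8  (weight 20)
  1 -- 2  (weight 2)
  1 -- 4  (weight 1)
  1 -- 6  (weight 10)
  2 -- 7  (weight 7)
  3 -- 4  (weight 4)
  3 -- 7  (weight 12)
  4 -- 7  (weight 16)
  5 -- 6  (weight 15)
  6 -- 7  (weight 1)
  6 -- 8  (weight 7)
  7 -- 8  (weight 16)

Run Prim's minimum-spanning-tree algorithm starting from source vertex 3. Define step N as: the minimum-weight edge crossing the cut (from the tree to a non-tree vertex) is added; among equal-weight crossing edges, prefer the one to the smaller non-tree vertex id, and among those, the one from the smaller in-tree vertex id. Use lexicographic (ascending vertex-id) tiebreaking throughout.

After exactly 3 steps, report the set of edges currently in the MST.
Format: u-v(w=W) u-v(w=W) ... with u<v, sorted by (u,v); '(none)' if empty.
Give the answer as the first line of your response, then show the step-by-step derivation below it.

0-2(w=1) 0-3(w=4) 1-2(w=2)

step 1: add edge 0-3 (w=4); MST = {0-3(w=4)}
step 2: add edge 0-2 (w=1); MST = {0-2(w=1) 0-3(w=4)}
step 3: add edge 1-2 (w=2); MST = {0-2(w=1) 0-3(w=4) 1-2(w=2)}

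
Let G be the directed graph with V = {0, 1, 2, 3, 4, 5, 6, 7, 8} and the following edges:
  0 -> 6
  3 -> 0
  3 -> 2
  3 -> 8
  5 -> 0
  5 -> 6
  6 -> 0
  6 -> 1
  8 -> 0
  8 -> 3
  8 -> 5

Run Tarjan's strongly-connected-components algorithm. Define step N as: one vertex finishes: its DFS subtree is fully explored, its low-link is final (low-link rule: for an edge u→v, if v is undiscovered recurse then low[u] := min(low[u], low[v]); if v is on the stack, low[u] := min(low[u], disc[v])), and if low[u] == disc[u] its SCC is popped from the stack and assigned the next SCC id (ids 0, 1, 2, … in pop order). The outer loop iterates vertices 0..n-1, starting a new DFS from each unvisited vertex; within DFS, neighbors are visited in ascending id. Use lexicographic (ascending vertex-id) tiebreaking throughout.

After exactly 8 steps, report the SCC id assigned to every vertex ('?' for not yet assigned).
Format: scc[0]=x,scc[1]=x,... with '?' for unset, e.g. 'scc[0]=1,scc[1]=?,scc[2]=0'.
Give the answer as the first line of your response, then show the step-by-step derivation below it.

scc[0]=1,scc[1]=0,scc[2]=2,scc[3]=4,scc[4]=5,scc[5]=3,scc[6]=1,scc[7]=?,scc[8]=4

step 1: low=(low[0]=0,low[1]=2,low[2]=?,low[3]=?,low[4]=?,low[5]=?,low[6]=0,low[7]=?,low[8]=?); scc=(scc[0]=?,scc[1]=0,scc[2]=?,scc[3]=?,scc[4]=?,scc[5]=?,scc[6]=?,scc[7]=?,scc[8]=?)
step 2: low=(low[0]=0,low[1]=2,low[2]=?,low[3]=?,low[4]=?,low[5]=?,low[6]=0,low[7]=?,low[8]=?); scc=(scc[0]=?,scc[1]=0,scc[2]=?,scc[3]=?,scc[4]=?,scc[5]=?,scc[6]=?,scc[7]=?,scc[8]=?)
step 3: low=(low[0]=0,low[1]=2,low[2]=?,low[3]=?,low[4]=?,low[5]=?,low[6]=0,low[7]=?,low[8]=?); scc=(scc[0]=1,scc[1]=0,scc[2]=?,scc[3]=?,scc[4]=?,scc[5]=?,scc[6]=1,scc[7]=?,scc[8]=?)
step 4: low=(low[0]=0,low[1]=2,low[2]=3,low[3]=?,low[4]=?,low[5]=?,low[6]=0,low[7]=?,low[8]=?); scc=(scc[0]=1,scc[1]=0,scc[2]=2,scc[3]=?,scc[4]=?,scc[5]=?,scc[6]=1,scc[7]=?,scc[8]=?)
step 5: low=(low[0]=0,low[1]=2,low[2]=3,low[3]=4,low[4]=?,low[5]=6,low[6]=0,low[7]=?,low[8]=4); scc=(scc[0]=1,scc[1]=0,scc[2]=2,scc[3]=?,scc[4]=?,scc[5]=3,scc[6]=1,scc[7]=?,scc[8]=?)
step 6: low=(low[0]=0,low[1]=2,low[2]=3,low[3]=4,low[4]=?,low[5]=6,low[6]=0,low[7]=?,low[8]=4); scc=(scc[0]=1,scc[1]=0,scc[2]=2,scc[3]=?,scc[4]=?,scc[5]=3,scc[6]=1,scc[7]=?,scc[8]=?)
step 7: low=(low[0]=0,low[1]=2,low[2]=3,low[3]=4,low[4]=?,low[5]=6,low[6]=0,low[7]=?,low[8]=4); scc=(scc[0]=1,scc[1]=0,scc[2]=2,scc[3]=4,scc[4]=?,scc[5]=3,scc[6]=1,scc[7]=?,scc[8]=4)
step 8: low=(low[0]=0,low[1]=2,low[2]=3,low[3]=4,low[4]=7,low[5]=6,low[6]=0,low[7]=?,low[8]=4); scc=(scc[0]=1,scc[1]=0,scc[2]=2,scc[3]=4,scc[4]=5,scc[5]=3,scc[6]=1,scc[7]=?,scc[8]=4)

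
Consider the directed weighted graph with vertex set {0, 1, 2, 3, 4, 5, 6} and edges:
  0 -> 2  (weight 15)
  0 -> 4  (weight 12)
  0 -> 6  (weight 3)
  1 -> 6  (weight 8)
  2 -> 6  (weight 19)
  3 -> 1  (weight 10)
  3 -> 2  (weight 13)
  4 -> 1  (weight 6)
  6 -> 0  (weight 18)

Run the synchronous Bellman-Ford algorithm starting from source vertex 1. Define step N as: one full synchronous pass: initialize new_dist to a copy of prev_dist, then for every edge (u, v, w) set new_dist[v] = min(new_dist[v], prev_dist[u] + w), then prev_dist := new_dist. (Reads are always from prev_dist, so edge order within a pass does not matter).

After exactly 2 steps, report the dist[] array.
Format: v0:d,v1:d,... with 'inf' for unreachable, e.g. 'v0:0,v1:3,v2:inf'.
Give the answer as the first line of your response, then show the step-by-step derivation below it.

v0:26,v1:0,v2:inf,v3:inf,v4:inf,v5:inf,v6:8

step 1: dist = v0:inf,v1:0,v2:inf,v3:inf,v4:inf,v5:inf,v6:8
step 2: dist = v0:26,v1:0,v2:inf,v3:inf,v4:inf,v5:inf,v6:8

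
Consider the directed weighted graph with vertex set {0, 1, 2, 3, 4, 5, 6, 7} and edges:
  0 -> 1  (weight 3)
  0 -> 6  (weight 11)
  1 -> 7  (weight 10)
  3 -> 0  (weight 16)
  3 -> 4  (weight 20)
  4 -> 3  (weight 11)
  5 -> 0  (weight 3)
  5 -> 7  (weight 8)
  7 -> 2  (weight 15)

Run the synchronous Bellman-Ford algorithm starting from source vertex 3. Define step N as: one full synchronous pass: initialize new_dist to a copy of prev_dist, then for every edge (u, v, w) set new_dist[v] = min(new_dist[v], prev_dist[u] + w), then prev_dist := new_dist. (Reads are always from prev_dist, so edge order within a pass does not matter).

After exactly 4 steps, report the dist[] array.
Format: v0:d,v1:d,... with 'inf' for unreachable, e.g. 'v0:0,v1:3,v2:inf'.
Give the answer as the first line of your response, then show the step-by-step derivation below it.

v0:16,v1:19,v2:44,v3:0,v4:20,v5:inf,v6:27,v7:29

step 1: dist = v0:16,v1:inf,v2:inf,v3:0,v4:20,v5:inf,v6:inf,v7:inf
step 2: dist = v0:16,v1:19,v2:inf,v3:0,v4:20,v5:inf,v6:27,v7:inf
step 3: dist = v0:16,v1:19,v2:inf,v3:0,v4:20,v5:inf,v6:27,v7:29
step 4: dist = v0:16,v1:19,v2:44,v3:0,v4:20,v5:inf,v6:27,v7:29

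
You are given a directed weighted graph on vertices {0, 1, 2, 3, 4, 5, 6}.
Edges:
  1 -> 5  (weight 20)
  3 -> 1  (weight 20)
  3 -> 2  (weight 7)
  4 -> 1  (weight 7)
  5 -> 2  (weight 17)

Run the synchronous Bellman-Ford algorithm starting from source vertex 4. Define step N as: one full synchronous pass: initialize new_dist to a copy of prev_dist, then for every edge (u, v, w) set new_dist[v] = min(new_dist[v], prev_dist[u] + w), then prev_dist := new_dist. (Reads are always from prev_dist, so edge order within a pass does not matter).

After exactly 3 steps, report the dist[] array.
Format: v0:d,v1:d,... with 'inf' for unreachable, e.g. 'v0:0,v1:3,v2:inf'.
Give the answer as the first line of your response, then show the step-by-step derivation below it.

v0:inf,v1:7,v2:44,v3:inf,v4:0,v5:27,v6:inf

step 1: dist = v0:inf,v1:7,v2:inf,v3:inf,v4:0,v5:inf,v6:inf
step 2: dist = v0:inf,v1:7,v2:inf,v3:inf,v4:0,v5:27,v6:inf
step 3: dist = v0:inf,v1:7,v2:44,v3:inf,v4:0,v5:27,v6:inf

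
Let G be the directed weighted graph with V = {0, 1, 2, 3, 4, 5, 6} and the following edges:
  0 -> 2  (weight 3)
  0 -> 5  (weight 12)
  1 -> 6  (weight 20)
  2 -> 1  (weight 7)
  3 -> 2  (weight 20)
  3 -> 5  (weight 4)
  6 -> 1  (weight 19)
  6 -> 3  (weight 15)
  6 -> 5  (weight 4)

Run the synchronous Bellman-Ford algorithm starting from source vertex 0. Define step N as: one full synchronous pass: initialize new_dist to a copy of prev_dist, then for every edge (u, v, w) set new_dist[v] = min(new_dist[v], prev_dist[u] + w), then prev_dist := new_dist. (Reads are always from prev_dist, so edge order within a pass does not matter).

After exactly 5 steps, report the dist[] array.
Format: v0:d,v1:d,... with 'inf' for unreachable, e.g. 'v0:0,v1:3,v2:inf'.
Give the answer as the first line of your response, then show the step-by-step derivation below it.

v0:0,v1:10,v2:3,v3:45,v4:inf,v5:12,v6:30

step 1: dist = v0:0,v1:inf,v2:3,v3:inf,v4:inf,v5:12,v6:inf
step 2: dist = v0:0,v1:10,v2:3,v3:inf,v4:inf,v5:12,v6:inf
step 3: dist = v0:0,v1:10,v2:3,v3:inf,v4:inf,v5:12,v6:30
step 4: dist = v0:0,v1:10,v2:3,v3:45,v4:inf,v5:12,v6:30
step 5: dist = v0:0,v1:10,v2:3,v3:45,v4:inf,v5:12,v6:30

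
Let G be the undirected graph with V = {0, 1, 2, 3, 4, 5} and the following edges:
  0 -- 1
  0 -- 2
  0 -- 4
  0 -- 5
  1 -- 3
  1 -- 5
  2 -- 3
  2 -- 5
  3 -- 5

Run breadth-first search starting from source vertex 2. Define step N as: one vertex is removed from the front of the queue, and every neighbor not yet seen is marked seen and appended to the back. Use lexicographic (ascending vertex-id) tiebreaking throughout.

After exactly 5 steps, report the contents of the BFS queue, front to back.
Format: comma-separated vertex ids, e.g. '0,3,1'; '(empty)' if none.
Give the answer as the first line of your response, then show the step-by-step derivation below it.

4

step 1: dequeue 2; queue=[0,3,5]; order=2
step 2: dequeue 0; queue=[3,5,1,4]; order=2,0
step 3: dequeue 3; queue=[5,1,4]; order=2,0,3
step 4: dequeue 5; queue=[1,4]; order=2,0,3,5
step 5: dequeue 1; queue=[4]; order=2,0,3,5,1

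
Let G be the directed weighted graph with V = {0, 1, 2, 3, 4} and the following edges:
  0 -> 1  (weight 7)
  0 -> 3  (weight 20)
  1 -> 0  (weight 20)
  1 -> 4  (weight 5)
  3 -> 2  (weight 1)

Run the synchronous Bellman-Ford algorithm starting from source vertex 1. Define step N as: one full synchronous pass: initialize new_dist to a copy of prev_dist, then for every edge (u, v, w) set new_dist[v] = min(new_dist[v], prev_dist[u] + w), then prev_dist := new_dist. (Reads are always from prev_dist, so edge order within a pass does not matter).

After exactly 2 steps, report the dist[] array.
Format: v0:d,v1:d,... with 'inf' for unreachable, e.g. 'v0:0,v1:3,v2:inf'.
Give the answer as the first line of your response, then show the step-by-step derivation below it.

v0:20,v1:0,v2:inf,v3:40,v4:5

step 1: dist = v0:20,v1:0,v2:inf,v3:inf,v4:5
step 2: dist = v0:20,v1:0,v2:inf,v3:40,v4:5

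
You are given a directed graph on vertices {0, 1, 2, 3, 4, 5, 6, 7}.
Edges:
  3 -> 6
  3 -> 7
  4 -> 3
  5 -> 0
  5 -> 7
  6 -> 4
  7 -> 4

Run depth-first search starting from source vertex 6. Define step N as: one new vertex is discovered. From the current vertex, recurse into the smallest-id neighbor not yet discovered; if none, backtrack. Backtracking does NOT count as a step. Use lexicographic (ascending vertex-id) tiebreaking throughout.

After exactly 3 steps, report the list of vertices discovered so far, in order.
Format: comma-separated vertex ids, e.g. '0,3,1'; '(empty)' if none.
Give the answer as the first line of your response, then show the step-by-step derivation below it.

6,4,3

step 1: discover 6; path=6; order=6
step 2: discover 4; path=6>4; order=6,4
step 3: discover 3; path=6>4>3; order=6,4,3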